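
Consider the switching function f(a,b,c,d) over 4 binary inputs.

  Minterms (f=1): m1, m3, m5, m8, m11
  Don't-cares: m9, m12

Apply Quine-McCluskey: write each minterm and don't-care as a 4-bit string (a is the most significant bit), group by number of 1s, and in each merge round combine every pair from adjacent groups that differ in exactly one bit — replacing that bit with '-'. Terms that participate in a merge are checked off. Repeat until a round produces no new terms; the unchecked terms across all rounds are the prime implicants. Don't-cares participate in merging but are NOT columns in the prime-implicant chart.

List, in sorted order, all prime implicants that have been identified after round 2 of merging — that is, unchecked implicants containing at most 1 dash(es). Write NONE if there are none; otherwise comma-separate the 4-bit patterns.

0-01, 1-00, 100-

[col 0] 0001*, 0011*, 0101*, 1000*, 1001*, 1011*, 1100*
[col 1] -001*, -011*, 0-01, 00-1*, 1-00, 10-1*, 100-
[col 2] -0-1
Prime implicants: -0-1, 0-01, 1-00, 100-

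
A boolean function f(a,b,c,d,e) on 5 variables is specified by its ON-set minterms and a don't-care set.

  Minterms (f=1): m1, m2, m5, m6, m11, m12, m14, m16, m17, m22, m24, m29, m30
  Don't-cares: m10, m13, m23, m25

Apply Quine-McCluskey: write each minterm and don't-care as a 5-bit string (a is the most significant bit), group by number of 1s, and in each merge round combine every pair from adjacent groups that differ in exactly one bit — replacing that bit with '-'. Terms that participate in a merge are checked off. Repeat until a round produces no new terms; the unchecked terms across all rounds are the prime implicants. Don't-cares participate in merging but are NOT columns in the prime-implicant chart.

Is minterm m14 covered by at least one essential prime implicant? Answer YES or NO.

[col 0] 00001*, 00010*, 00101*, 00110*, 01010*, 01011*, 01100*, 01101*, 01110*, 10000*, 10001*, 10110*, 10111*, 11000*, 11001*, 11101*, 11110*
[col 1] -0001, -0110*, -1101, -1110*, 0-010*, 0-101, 0-110*, 00-01, 00-10*, 01-10*, 0101-, 011-0, 0110-, 1-000*, 1-001*, 1-110*, 1000-*, 1011-, 11-01, 1100-*
[col 2] --110, 0--10, 1-00-
Prime implicants: --110, -0001, -1101, 0--10, 0-101, 00-01, 0101-, 011-0, 0110-, 1-00-, 1011-, 11-01
PI chart (minterm → PIs covering it):
  1 | -0001,00-01
  2 | 0--10  (sole → essential)
  5 | 0-101,00-01
  6 | --110,0--10
  11 | 0101-  (sole → essential)
  12 | 011-0,0110-
  14 | --110,0--10,011-0
  16 | 1-00-  (sole → essential)
  17 | -0001,1-00-
  22 | --110,1011-
  24 | 1-00-  (sole → essential)
  29 | -1101,11-01
  30 | --110  (sole → essential)
Essential prime implicants: --110, 0--10, 0101-, 1-00-

YES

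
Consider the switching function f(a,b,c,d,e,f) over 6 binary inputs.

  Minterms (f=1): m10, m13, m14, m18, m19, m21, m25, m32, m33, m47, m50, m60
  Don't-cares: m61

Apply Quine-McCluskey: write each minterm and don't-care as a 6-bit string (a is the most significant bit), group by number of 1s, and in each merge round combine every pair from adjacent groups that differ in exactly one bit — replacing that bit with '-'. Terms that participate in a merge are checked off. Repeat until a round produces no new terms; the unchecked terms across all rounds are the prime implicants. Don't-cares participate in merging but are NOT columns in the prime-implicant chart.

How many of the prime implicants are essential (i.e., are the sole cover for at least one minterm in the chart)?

9

size-2^0 implicants → 001010(✓)  001101  001110(✓)  010010(✓)  010011(✓)  010101  011001  100000(✓)  100001(✓)  101111  110010(✓)  111100(✓)  111101(✓)
size-2^1 implicants → -10010  001-10  01001-  10000-  11110-
Unchecked terms (primes): -10010, 001-10, 001101, 01001-, 010101, 011001, 10000-, 101111, 11110-
Minterm coverage:
  m10 ⊆ 001-10 [E]
  m13 ⊆ 001101 [E]
  m14 ⊆ 001-10 [E]
  m18 ⊆ -10010,01001-
  m19 ⊆ 01001- [E]
  m21 ⊆ 010101 [E]
  m25 ⊆ 011001 [E]
  m32 ⊆ 10000- [E]
  m33 ⊆ 10000- [E]
  m47 ⊆ 101111 [E]
  m50 ⊆ -10010 [E]
  m60 ⊆ 11110- [E]
E = {-10010, 001-10, 001101, 01001-, 010101, 011001, 10000-, 101111, 11110-}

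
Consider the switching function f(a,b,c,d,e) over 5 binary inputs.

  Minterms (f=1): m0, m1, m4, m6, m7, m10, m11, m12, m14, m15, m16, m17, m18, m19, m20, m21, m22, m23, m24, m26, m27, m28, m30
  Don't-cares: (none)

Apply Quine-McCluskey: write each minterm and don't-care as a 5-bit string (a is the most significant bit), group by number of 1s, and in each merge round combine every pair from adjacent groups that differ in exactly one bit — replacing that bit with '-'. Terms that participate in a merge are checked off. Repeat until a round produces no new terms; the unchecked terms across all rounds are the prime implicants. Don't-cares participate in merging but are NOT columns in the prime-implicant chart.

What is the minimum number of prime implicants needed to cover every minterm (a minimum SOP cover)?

6

size-2^0 implicants → 00000(✓)  00001(✓)  00100(✓)  00110(✓)  00111(✓)  01010(✓)  01011(✓)  01100(✓)  01110(✓)  01111(✓)  10000(✓)  10001(✓)  10010(✓)  10011(✓)  10100(✓)  10101(✓)  10110(✓)  10111(✓)  11000(✓)  11010(✓)  11011(✓)  11100(✓)  11110(✓)
size-2^1 implicants → -0000(✓)  -0001(✓)  -0100(✓)  -0110(✓)  -0111(✓)  -1010(✓)  -1011(✓)  -1100(✓)  -1110(✓)  0-100(✓)  0-110(✓)  0-111(✓)  00-00(✓)  0000-(✓)  001-0(✓)  0011-(✓)  01-10(✓)  01-11(✓)  0101-(✓)  011-0(✓)  0111-(✓)  1-000(✓)  1-010(✓)  1-011(✓)  1-100(✓)  1-110(✓)  10-00(✓)  10-01(✓)  10-10(✓)  10-11(✓)  100-0(✓)  100-1(✓)  1000-(✓)  1001-(✓)  101-0(✓)  101-1(✓)  1010-(✓)  1011-(✓)  11-00(✓)  11-10(✓)  110-0(✓)  1101-(✓)  111-0(✓)
size-2^2 implicants → --100(✓)  --110(✓)  -0-00  -000-  -01-0(✓)  -011-  -1-10  -101-  -11-0(✓)  0-1-0(✓)  0-11-  01-1-  1--00(✓)  1--10(✓)  1-0-0(✓)  1-01-  1-1-0(✓)  10--0(✓)  10--1(✓)  10-0-(✓)  10-1-(✓)  100--(✓)  101--(✓)  11--0(✓)
size-2^3 implicants → --1-0  1---0  10---
Unchecked terms (primes): --1-0, -0-00, -000-, -011-, -1-10, -101-, 0-11-, 01-1-, 1---0, 1-01-, 10---
Minterm coverage:
  m0 ⊆ -0-00,-000-
  m1 ⊆ -000- [E]
  m4 ⊆ --1-0,-0-00
  m6 ⊆ --1-0,-011-,0-11-
  m7 ⊆ -011-,0-11-
  m10 ⊆ -1-10,-101-,01-1-
  m11 ⊆ -101-,01-1-
  m12 ⊆ --1-0 [E]
  m14 ⊆ --1-0,-1-10,0-11-,01-1-
  m15 ⊆ 0-11-,01-1-
  m16 ⊆ -0-00,-000-,1---0,10---
  m17 ⊆ -000-,10---
  m18 ⊆ 1---0,1-01-,10---
  m19 ⊆ 1-01-,10---
  m20 ⊆ --1-0,-0-00,1---0,10---
  m21 ⊆ 10--- [E]
  m22 ⊆ --1-0,-011-,1---0,10---
  m23 ⊆ -011-,10---
  m24 ⊆ 1---0 [E]
  m26 ⊆ -1-10,-101-,1---0,1-01-
  m27 ⊆ -101-,1-01-
  m28 ⊆ --1-0,1---0
  m30 ⊆ --1-0,-1-10,1---0
E = {--1-0, -000-, 1---0, 10---}
Petrick residual → -101-, 0-11-
Cover = ce' + b'c'd' + bc'd + a'cd + ae' + ab'  |cover|=6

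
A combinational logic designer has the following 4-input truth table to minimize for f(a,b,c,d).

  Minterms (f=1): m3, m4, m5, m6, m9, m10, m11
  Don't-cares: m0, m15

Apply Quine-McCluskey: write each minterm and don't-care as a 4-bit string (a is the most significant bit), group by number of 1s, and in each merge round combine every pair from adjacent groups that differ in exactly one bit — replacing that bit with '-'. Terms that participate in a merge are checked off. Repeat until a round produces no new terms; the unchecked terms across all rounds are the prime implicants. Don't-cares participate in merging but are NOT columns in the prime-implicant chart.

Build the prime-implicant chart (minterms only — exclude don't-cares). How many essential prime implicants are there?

5

[col 0] 0000*, 0011*, 0100*, 0101*, 0110*, 1001*, 1010*, 1011*, 1111*
[col 1] -011, 0-00, 01-0, 010-, 1-11, 10-1, 101-
Prime implicants: -011, 0-00, 01-0, 010-, 1-11, 10-1, 101-
PI chart (minterm → PIs covering it):
  3 | -011  (sole → essential)
  4 | 0-00,01-0,010-
  5 | 010-  (sole → essential)
  6 | 01-0  (sole → essential)
  9 | 10-1  (sole → essential)
  10 | 101-  (sole → essential)
  11 | -011,1-11,10-1,101-
Essential prime implicants: -011, 01-0, 010-, 10-1, 101-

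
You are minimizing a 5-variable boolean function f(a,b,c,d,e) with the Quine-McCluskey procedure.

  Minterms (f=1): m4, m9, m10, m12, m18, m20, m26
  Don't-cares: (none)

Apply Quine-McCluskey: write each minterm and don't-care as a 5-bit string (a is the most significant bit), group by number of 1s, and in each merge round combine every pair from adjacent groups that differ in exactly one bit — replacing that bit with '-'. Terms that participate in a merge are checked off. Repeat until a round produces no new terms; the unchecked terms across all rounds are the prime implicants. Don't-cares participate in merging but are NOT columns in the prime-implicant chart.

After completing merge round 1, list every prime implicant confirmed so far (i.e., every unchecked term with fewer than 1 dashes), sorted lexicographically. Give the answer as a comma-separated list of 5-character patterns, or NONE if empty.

01001

size-2^0 implicants → 00100(✓)  01001  01010(✓)  01100(✓)  10010(✓)  10100(✓)  11010(✓)
size-2^1 implicants → -0100  -1010  0-100  1-010
Unchecked terms (primes): -0100, -1010, 0-100, 01001, 1-010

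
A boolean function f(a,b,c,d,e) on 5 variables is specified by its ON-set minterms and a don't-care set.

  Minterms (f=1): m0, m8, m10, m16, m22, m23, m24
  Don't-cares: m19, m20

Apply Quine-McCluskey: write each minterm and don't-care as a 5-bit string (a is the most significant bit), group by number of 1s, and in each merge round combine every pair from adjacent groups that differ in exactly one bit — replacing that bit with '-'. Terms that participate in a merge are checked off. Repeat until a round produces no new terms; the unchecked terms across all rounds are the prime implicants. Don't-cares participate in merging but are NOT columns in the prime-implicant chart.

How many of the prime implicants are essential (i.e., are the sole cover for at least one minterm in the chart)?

size-2^0 implicants → 00000(✓)  01000(✓)  01010(✓)  10000(✓)  10011(✓)  10100(✓)  10110(✓)  10111(✓)  11000(✓)
size-2^1 implicants → -0000(✓)  -1000(✓)  0-000(✓)  010-0  1-000(✓)  10-00  10-11  101-0  1011-
size-2^2 implicants → --000
Unchecked terms (primes): --000, 010-0, 10-00, 10-11, 101-0, 1011-
Minterm coverage:
  m0 ⊆ --000 [E]
  m8 ⊆ --000,010-0
  m10 ⊆ 010-0 [E]
  m16 ⊆ --000,10-00
  m22 ⊆ 101-0,1011-
  m23 ⊆ 10-11,1011-
  m24 ⊆ --000 [E]
E = {--000, 010-0}

2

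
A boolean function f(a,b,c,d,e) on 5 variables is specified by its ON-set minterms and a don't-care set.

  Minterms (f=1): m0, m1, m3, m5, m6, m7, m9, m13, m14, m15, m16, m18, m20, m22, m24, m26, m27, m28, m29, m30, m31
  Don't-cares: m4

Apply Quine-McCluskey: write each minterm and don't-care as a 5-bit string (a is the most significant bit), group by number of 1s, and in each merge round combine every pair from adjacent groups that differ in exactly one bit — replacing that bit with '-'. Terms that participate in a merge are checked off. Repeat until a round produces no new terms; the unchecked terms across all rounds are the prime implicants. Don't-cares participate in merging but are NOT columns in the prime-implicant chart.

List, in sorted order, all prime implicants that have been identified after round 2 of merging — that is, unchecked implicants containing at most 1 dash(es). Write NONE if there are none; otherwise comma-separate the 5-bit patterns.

NONE

Round 0: 00000✓ 00001✓ 00011✓ 00100✓ 00101✓ 00110✓ 00111✓ 01001✓ 01101✓ 01110✓ 01111✓ 10000✓ 10010✓ 10100✓ 10110✓ 11000✓ 11010✓ 11011✓ 11100✓ 11101✓ 11110✓ 11111✓
Round 1: -0000✓ -0100✓ -0110✓ -1101✓ -1110✓ -1111✓ 0-001✓ 0-101✓ 0-110✓ 0-111✓ 00-00✓ 00-01✓ 00-11✓ 000-1✓ 0000-✓ 001-0✓ 001-1✓ 0010-✓ 0011-✓ 01-01✓ 011-1✓ 0111-✓ 1-000✓ 1-010✓ 1-100✓ 1-110✓ 10-00✓ 10-10✓ 100-0✓ 101-0✓ 11-00✓ 11-10✓ 11-11✓ 110-0✓ 1101-✓ 111-0✓ 111-1✓ 1110-✓ 1111-✓
Round 2: --110 -0-00 -01-0 -11-1 -111- 0--01 0-1-1 0-11- 00--1 00-0- 001-- 1--00✓ 1--10✓ 1-0-0✓ 1-1-0✓ 10--0✓ 11--0✓ 11-1- 111--
Round 3: 1---0
PIs = {--110, -0-00, -01-0, -11-1, -111-, 0--01, 0-1-1, 0-11-, 00--1, 00-0-, 001--, 1---0, 11-1-, 111--}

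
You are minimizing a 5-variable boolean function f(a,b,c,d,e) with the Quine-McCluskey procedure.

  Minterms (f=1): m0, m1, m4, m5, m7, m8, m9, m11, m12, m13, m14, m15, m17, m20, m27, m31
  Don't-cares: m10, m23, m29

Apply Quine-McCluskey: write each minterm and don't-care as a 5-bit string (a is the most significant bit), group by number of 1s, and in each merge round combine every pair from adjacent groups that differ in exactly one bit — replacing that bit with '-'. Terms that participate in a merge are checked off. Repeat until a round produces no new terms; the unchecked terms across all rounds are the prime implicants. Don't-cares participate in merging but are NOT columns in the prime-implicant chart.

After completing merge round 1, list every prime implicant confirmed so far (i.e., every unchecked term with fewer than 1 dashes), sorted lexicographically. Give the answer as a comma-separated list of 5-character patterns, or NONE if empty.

Round 0: 00000✓ 00001✓ 00100✓ 00101✓ 00111✓ 01000✓ 01001✓ 01010✓ 01011✓ 01100✓ 01101✓ 01110✓ 01111✓ 10001✓ 10100✓ 10111✓ 11011✓ 11101✓ 11111✓
Round 1: -0001 -0100 -0111✓ -1011✓ -1101✓ -1111✓ 0-000✓ 0-001✓ 0-100✓ 0-101✓ 0-111✓ 00-00✓ 00-01✓ 0000-✓ 001-1✓ 0010-✓ 01-00✓ 01-01✓ 01-10✓ 01-11✓ 010-0✓ 010-1✓ 0100-✓ 0101-✓ 011-0✓ 011-1✓ 0110-✓ 0111-✓ 1-111✓ 11-11✓ 111-1✓
Round 2: --111 -1-11 -11-1 0--00✓ 0--01✓ 0-00-✓ 0-1-1 0-10-✓ 00-0-✓ 01--0✓ 01--1✓ 01-0-✓ 01-1-✓ 010--✓ 011--✓
Round 3: 0--0- 01---
PIs = {--111, -0001, -0100, -1-11, -11-1, 0--0-, 0-1-1, 01---}

NONE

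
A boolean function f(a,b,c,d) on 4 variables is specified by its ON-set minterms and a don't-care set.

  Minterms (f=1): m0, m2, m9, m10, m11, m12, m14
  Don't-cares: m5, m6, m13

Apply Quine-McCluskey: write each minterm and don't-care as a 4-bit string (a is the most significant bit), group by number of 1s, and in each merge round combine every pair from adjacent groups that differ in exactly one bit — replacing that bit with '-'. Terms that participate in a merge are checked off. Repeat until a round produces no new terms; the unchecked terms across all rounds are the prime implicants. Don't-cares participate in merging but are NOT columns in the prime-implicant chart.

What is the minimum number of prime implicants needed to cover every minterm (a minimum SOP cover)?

4

size-2^0 implicants → 0000(✓)  0010(✓)  0101(✓)  0110(✓)  1001(✓)  1010(✓)  1011(✓)  1100(✓)  1101(✓)  1110(✓)
size-2^1 implicants → -010(✓)  -101  -110(✓)  0-10(✓)  00-0  1-01  1-10(✓)  10-1  101-  11-0  110-
size-2^2 implicants → --10
Unchecked terms (primes): --10, -101, 00-0, 1-01, 10-1, 101-, 11-0, 110-
Minterm coverage:
  m0 ⊆ 00-0 [E]
  m2 ⊆ --10,00-0
  m9 ⊆ 1-01,10-1
  m10 ⊆ --10,101-
  m11 ⊆ 10-1,101-
  m12 ⊆ 11-0,110-
  m14 ⊆ --10,11-0
E = {00-0}
Petrick residual → --10, 10-1, 11-0
Cover = cd' + a'b'd' + ab'd + abd'  |cover|=4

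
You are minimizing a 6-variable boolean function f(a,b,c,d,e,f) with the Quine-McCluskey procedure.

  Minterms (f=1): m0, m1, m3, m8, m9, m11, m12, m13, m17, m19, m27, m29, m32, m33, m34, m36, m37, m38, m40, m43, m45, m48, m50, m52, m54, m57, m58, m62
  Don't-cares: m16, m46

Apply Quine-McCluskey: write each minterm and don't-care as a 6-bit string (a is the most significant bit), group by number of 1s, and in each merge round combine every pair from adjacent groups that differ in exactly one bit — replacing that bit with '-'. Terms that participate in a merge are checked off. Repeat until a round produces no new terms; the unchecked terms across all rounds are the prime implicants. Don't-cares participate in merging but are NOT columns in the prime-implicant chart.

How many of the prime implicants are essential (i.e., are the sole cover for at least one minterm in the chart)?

8

[col 0] 000000*, 000001*, 000011*, 001000*, 001001*, 001011*, 001100*, 001101*, 010000*, 010001*, 010011*, 011011*, 011101*, 100000*, 100001*, 100010*, 100100*, 100101*, 100110*, 101000*, 101011*, 101101*, 101110*, 110000*, 110010*, 110100*, 110110*, 111001, 111010*, 111110*
[col 1] -00000*, -00001*, -01000*, -01011, -01101, -10000*, 0-0000*, 0-0001*, 0-0011*, 0-1011*, 0-1101, 00-000*, 00-001*, 00-011*, 0000-1*, 00000-*, 001-00*, 001-01*, 0010-1*, 00100-*, 00110-*, 01-011*, 0100-1*, 01000-*, 1-0000*, 1-0010*, 1-0100*, 1-0110*, 1-1110*, 10-000*, 10-101, 10-110*, 100-00*, 100-01*, 100-10*, 1000-0*, 10000-*, 1001-0*, 10010-*, 11-010*, 11-110*, 110-00*, 110-10*, 1100-0*, 1101-0*, 111-10*
[col 2] --0000, -0-000, -0000-, 0--011, 0-00-1, 0-000-, 00-0-1, 00-00-, 001-0-, 1--110, 1-0-00*, 1-0-10*, 1-00-0*, 1-01-0*, 100--0*, 100-0-, 11--10, 110--0*
[col 3] 1-0--0
Prime implicants: --0000, -0-000, -0000-, -01011, -01101, 0--011, 0-00-1, 0-000-, 0-1101, 00-0-1, 00-00-, 001-0-, 1--110, 1-0--0, 10-101, 100-0-, 11--10, 111001
PI chart (minterm → PIs covering it):
  0 | --0000,-0-000,-0000-,0-000-,00-00-
  1 | -0000-,0-00-1,0-000-,00-0-1,00-00-
  3 | 0--011,0-00-1,00-0-1
  8 | -0-000,00-00-,001-0-
  9 | 00-0-1,00-00-,001-0-
  11 | -01011,0--011,00-0-1
  12 | 001-0-  (sole → essential)
  13 | -01101,0-1101,001-0-
  17 | 0-00-1,0-000-
  19 | 0--011,0-00-1
  27 | 0--011  (sole → essential)
  29 | 0-1101  (sole → essential)
  32 | --0000,-0-000,-0000-,1-0--0,100-0-
  33 | -0000-,100-0-
  34 | 1-0--0  (sole → essential)
  36 | 1-0--0,100-0-
  37 | 10-101,100-0-
  38 | 1--110,1-0--0
  40 | -0-000  (sole → essential)
  43 | -01011  (sole → essential)
  45 | -01101,10-101
  48 | --0000,1-0--0
  50 | 1-0--0,11--10
  52 | 1-0--0  (sole → essential)
  54 | 1--110,1-0--0,11--10
  57 | 111001  (sole → essential)
  58 | 11--10  (sole → essential)
  62 | 1--110,11--10
Essential prime implicants: -0-000, -01011, 0--011, 0-1101, 001-0-, 1-0--0, 11--10, 111001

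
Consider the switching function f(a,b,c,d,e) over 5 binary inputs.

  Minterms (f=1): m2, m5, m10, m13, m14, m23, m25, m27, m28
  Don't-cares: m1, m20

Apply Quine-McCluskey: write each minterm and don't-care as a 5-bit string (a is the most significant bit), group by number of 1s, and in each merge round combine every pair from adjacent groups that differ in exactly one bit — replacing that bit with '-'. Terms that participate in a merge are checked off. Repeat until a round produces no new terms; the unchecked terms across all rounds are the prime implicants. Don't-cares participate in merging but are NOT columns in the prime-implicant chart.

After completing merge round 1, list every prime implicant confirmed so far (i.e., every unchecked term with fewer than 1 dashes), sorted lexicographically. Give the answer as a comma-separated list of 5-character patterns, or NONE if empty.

Round 0: 00001✓ 00010✓ 00101✓ 01010✓ 01101✓ 01110✓ 10100✓ 10111 11001✓ 11011✓ 11100✓
Round 1: 0-010 0-101 00-01 01-10 1-100 110-1
PIs = {0-010, 0-101, 00-01, 01-10, 1-100, 10111, 110-1}

10111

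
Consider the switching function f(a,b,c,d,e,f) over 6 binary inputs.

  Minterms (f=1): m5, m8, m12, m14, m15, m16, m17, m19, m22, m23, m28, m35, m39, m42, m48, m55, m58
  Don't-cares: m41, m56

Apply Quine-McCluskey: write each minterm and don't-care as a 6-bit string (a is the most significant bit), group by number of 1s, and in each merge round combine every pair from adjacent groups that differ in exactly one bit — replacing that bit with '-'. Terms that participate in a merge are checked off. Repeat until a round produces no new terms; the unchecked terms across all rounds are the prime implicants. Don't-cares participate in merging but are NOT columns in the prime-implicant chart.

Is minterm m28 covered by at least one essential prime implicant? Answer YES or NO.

YES

Round 0: 000101 001000✓ 001100✓ 001110✓ 001111✓ 010000✓ 010001✓ 010011✓ 010110✓ 010111✓ 011100✓ 100011✓ 100111✓ 101001 101010✓ 110000✓ 110111✓ 111000✓ 111010✓
Round 1: -10000 -10111 0-1100 001-00 0011-0 00111- 010-11 0100-1 01000- 01011- 1-0111 1-1010 100-11 11-000 1110-0
PIs = {-10000, -10111, 0-1100, 000101, 001-00, 0011-0, 00111-, 010-11, 0100-1, 01000-, 01011-, 1-0111, 1-1010, 100-11, 101001, 11-000, 1110-0}
Coverage chart:
  m5: 000101 ←essential
  m8: 001-00 ←essential
  m12: 0-1100,001-00,0011-0
  m14: 0011-0,00111-
  m15: 00111- ←essential
  m16: -10000,01000-
  m17: 0100-1,01000-
  m19: 010-11,0100-1
  m22: 01011- ←essential
  m23: -10111,010-11,01011-
  m28: 0-1100 ←essential
  m35: 100-11 ←essential
  m39: 1-0111,100-11
  m42: 1-1010 ←essential
  m48: -10000,11-000
  m55: -10111,1-0111
  m58: 1-1010,1110-0
Essential: 0-1100, 000101, 001-00, 00111-, 01011-, 1-1010, 100-11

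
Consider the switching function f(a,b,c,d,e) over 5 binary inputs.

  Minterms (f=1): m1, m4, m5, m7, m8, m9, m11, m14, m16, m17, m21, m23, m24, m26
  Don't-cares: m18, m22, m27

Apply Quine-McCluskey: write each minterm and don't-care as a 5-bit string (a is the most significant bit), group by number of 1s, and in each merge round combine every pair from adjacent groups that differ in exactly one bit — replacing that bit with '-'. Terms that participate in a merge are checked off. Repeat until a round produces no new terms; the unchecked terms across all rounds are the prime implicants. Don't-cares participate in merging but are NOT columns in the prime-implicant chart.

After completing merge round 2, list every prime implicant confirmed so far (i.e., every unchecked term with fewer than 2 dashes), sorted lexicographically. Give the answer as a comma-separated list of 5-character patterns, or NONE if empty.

-1000, -1011, 0-001, 0010-, 010-1, 0100-, 01110, 10-10, 1000-, 1011-, 1101-

size-2^0 implicants → 00001(✓)  00100(✓)  00101(✓)  00111(✓)  01000(✓)  01001(✓)  01011(✓)  01110  10000(✓)  10001(✓)  10010(✓)  10101(✓)  10110(✓)  10111(✓)  11000(✓)  11010(✓)  11011(✓)
size-2^1 implicants → -0001(✓)  -0101(✓)  -0111(✓)  -1000  -1011  0-001  00-01(✓)  001-1(✓)  0010-  010-1  0100-  1-000(✓)  1-010(✓)  10-01(✓)  10-10  100-0(✓)  1000-  101-1(✓)  1011-  110-0(✓)  1101-
size-2^2 implicants → -0-01  -01-1  1-0-0
Unchecked terms (primes): -0-01, -01-1, -1000, -1011, 0-001, 0010-, 010-1, 0100-, 01110, 1-0-0, 10-10, 1000-, 1011-, 1101-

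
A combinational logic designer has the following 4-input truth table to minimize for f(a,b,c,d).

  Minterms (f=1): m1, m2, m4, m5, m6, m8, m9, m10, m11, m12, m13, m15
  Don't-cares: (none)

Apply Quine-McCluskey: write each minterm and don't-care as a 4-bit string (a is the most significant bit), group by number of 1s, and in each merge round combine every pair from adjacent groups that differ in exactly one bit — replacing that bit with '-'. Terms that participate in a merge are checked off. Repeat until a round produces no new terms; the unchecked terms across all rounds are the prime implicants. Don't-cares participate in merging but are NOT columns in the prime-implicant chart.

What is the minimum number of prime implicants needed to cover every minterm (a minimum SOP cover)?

Round 0: 0001✓ 0010✓ 0100✓ 0101✓ 0110✓ 1000✓ 1001✓ 1010✓ 1011✓ 1100✓ 1101✓ 1111✓
Round 1: -001✓ -010 -100✓ -101✓ 0-01✓ 0-10 01-0 010-✓ 1-00✓ 1-01✓ 1-11✓ 10-0✓ 10-1✓ 100-✓ 101-✓ 11-1✓ 110-✓
Round 2: --01 -10- 1--1 1-0- 10--
PIs = {--01, -010, -10-, 0-10, 01-0, 1--1, 1-0-, 10--}
Coverage chart:
  m1: --01 ←essential
  m2: -010,0-10
  m4: -10-,01-0
  m5: --01,-10-
  m6: 0-10,01-0
  m8: 1-0-,10--
  m9: --01,1--1,1-0-,10--
  m10: -010,10--
  m11: 1--1,10--
  m12: -10-,1-0-
  m13: --01,-10-,1--1,1-0-
  m15: 1--1 ←essential
Essential: --01, 1--1
Petrick residual → -010, 01-0, 1-0-
Min cover (5 terms): c'd + b'cd' + a'bd' + ad + ac'

5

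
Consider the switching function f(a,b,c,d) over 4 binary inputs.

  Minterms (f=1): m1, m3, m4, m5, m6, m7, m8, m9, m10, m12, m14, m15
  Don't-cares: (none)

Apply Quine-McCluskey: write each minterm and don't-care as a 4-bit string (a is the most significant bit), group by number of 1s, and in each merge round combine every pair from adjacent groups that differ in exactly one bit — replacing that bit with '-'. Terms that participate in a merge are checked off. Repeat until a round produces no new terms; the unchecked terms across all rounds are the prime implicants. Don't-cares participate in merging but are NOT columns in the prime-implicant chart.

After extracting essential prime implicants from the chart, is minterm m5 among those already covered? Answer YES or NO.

YES

[col 0] 0001*, 0011*, 0100*, 0101*, 0110*, 0111*, 1000*, 1001*, 1010*, 1100*, 1110*, 1111*
[col 1] -001, -100*, -110*, -111*, 0-01*, 0-11*, 00-1*, 01-0*, 01-1*, 010-*, 011-*, 1-00*, 1-10*, 10-0*, 100-, 11-0*, 111-*
[col 2] -1-0, -11-, 0--1, 01--, 1--0
Prime implicants: -001, -1-0, -11-, 0--1, 01--, 1--0, 100-
PI chart (minterm → PIs covering it):
  1 | -001,0--1
  3 | 0--1  (sole → essential)
  4 | -1-0,01--
  5 | 0--1,01--
  6 | -1-0,-11-,01--
  7 | -11-,0--1,01--
  8 | 1--0,100-
  9 | -001,100-
  10 | 1--0  (sole → essential)
  12 | -1-0,1--0
  14 | -1-0,-11-,1--0
  15 | -11-  (sole → essential)
Essential prime implicants: -11-, 0--1, 1--0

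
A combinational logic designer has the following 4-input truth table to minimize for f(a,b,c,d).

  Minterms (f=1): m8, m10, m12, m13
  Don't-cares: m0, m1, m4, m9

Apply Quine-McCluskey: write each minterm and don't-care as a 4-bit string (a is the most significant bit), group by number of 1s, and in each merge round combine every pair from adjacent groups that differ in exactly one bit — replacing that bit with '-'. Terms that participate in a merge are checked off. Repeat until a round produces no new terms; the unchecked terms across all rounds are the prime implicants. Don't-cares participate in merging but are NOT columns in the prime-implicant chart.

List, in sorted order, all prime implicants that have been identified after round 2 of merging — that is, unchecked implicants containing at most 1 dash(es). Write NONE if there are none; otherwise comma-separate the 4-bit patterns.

10-0

[col 0] 0000*, 0001*, 0100*, 1000*, 1001*, 1010*, 1100*, 1101*
[col 1] -000*, -001*, -100*, 0-00*, 000-*, 1-00*, 1-01*, 10-0, 100-*, 110-*
[col 2] --00, -00-, 1-0-
Prime implicants: --00, -00-, 1-0-, 10-0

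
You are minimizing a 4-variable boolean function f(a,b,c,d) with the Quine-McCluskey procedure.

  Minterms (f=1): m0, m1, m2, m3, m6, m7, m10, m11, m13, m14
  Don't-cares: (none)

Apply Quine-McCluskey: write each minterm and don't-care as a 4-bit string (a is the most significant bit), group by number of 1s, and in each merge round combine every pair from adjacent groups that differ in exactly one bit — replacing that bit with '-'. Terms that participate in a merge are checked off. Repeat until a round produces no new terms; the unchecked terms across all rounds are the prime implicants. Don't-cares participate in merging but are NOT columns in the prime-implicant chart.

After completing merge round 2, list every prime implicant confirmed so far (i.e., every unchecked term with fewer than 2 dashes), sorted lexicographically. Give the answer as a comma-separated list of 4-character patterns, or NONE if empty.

1101

[col 0] 0000*, 0001*, 0010*, 0011*, 0110*, 0111*, 1010*, 1011*, 1101, 1110*
[col 1] -010*, -011*, -110*, 0-10*, 0-11*, 00-0*, 00-1*, 000-*, 001-*, 011-*, 1-10*, 101-*
[col 2] --10, -01-, 0-1-, 00--
Prime implicants: --10, -01-, 0-1-, 00--, 1101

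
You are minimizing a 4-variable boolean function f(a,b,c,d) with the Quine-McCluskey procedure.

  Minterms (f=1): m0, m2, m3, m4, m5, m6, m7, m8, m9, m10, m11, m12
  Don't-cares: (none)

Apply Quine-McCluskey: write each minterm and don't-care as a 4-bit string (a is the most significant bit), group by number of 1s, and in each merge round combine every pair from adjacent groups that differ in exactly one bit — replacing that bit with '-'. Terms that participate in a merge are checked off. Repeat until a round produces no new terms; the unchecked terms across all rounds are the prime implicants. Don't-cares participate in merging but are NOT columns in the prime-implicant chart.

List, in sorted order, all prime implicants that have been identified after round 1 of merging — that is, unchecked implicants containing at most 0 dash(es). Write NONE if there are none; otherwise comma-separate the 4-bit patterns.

Round 0: 0000✓ 0010✓ 0011✓ 0100✓ 0101✓ 0110✓ 0111✓ 1000✓ 1001✓ 1010✓ 1011✓ 1100✓
Round 1: -000✓ -010✓ -011✓ -100✓ 0-00✓ 0-10✓ 0-11✓ 00-0✓ 001-✓ 01-0✓ 01-1✓ 010-✓ 011-✓ 1-00✓ 10-0✓ 10-1✓ 100-✓ 101-✓
Round 2: --00 -0-0 -01- 0--0 0-1- 01-- 10--
PIs = {--00, -0-0, -01-, 0--0, 0-1-, 01--, 10--}

NONE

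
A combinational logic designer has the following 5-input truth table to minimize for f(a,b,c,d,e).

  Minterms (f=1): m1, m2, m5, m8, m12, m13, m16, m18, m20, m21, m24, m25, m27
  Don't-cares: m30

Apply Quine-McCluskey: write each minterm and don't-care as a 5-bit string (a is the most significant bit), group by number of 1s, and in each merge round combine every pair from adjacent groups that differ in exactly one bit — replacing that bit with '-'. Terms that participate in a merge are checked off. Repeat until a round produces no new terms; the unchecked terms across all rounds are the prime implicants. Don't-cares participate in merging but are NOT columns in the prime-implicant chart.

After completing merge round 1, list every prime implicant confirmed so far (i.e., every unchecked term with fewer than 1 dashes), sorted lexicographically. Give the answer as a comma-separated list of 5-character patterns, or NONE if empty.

11110

size-2^0 implicants → 00001(✓)  00010(✓)  00101(✓)  01000(✓)  01100(✓)  01101(✓)  10000(✓)  10010(✓)  10100(✓)  10101(✓)  11000(✓)  11001(✓)  11011(✓)  11110
size-2^1 implicants → -0010  -0101  -1000  0-101  00-01  01-00  0110-  1-000  10-00  100-0  1010-  110-1  1100-
Unchecked terms (primes): -0010, -0101, -1000, 0-101, 00-01, 01-00, 0110-, 1-000, 10-00, 100-0, 1010-, 110-1, 1100-, 11110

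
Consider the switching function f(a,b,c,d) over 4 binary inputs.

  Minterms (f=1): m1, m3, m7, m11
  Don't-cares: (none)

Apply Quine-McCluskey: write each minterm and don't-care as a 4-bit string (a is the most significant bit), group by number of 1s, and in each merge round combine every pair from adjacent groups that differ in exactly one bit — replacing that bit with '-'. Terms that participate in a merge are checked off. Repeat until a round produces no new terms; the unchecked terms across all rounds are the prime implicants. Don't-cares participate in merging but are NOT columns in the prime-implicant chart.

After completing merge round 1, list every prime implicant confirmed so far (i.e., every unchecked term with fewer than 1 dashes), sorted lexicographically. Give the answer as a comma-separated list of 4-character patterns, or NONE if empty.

Round 0: 0001✓ 0011✓ 0111✓ 1011✓
Round 1: -011 0-11 00-1
PIs = {-011, 0-11, 00-1}

NONE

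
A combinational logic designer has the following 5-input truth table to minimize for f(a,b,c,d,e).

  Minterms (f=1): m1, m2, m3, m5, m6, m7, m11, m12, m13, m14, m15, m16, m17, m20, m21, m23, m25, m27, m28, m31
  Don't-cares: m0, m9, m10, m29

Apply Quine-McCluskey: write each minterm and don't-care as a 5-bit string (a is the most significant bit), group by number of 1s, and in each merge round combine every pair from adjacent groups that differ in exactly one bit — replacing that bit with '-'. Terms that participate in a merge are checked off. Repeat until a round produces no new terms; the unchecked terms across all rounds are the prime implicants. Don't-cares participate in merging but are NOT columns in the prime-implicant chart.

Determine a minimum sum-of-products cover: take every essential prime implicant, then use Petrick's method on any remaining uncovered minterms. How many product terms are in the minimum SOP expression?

Round 0: 00000✓ 00001✓ 00010✓ 00011✓ 00101✓ 00110✓ 00111✓ 01001✓ 01010✓ 01011✓ 01100✓ 01101✓ 01110✓ 01111✓ 10000✓ 10001✓ 10100✓ 10101✓ 10111✓ 11001✓ 11011✓ 11100✓ 11101✓ 11111✓
Round 1: -0000✓ -0001✓ -0101✓ -0111✓ -1001✓ -1011✓ -1100✓ -1101✓ -1111✓ 0-001✓ 0-010✓ 0-011✓ 0-101✓ 0-110✓ 0-111✓ 00-01✓ 00-10✓ 00-11✓ 000-0✓ 000-1✓ 0000-✓ 0001-✓ 001-1✓ 0011-✓ 01-01✓ 01-10✓ 01-11✓ 010-1✓ 0101-✓ 011-0✓ 011-1✓ 0110-✓ 0111-✓ 1-001✓ 1-100✓ 1-101✓ 1-111✓ 10-00✓ 10-01✓ 1000-✓ 101-1✓ 1010-✓ 11-01✓ 11-11✓ 110-1✓ 111-1✓ 1110-✓
Round 2: --001✓ --101✓ --111✓ -0-01✓ -000- -01-1✓ -1-01✓ -1-11✓ -10-1✓ -11-1✓ -110- 0--01✓ 0--10✓ 0--11✓ 0-0-1✓ 0-01-✓ 0-1-1✓ 0-11-✓ 00--1✓ 00-1-✓ 000-- 01--1✓ 01-1-✓ 011-- 1--01✓ 1-1-1✓ 1-10- 10-0- 11--1✓
Round 3: ---01 --1-1 -1--1 0---1 0--1-
PIs = {---01, --1-1, -000-, -1--1, -110-, 0---1, 0--1-, 000--, 011--, 1-10-, 10-0-}
Coverage chart:
  m1: ---01,-000-,0---1,000--
  m2: 0--1-,000--
  m3: 0---1,0--1-,000--
  m5: ---01,--1-1,0---1
  m6: 0--1- ←essential
  m7: --1-1,0---1,0--1-
  m11: -1--1,0---1,0--1-
  m12: -110-,011--
  m13: ---01,--1-1,-1--1,-110-,0---1,011--
  m14: 0--1-,011--
  m15: --1-1,-1--1,0---1,0--1-,011--
  m16: -000-,10-0-
  m17: ---01,-000-,10-0-
  m20: 1-10-,10-0-
  m21: ---01,--1-1,1-10-,10-0-
  m23: --1-1 ←essential
  m25: ---01,-1--1
  m27: -1--1 ←essential
  m28: -110-,1-10-
  m31: --1-1,-1--1
Essential: --1-1, -1--1, 0--1-
Petrick residual → ---01, -110-, 10-0-
Min cover (6 terms): d'e + ce + be + bcd' + a'd + ab'd'

6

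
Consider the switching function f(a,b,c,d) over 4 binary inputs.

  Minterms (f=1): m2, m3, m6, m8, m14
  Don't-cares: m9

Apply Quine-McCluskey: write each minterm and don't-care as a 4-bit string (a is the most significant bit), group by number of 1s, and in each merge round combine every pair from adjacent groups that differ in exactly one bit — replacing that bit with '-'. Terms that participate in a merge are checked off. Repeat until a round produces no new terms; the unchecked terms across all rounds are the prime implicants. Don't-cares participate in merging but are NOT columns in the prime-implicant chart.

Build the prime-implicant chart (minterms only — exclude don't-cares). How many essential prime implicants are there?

3

size-2^0 implicants → 0010(✓)  0011(✓)  0110(✓)  1000(✓)  1001(✓)  1110(✓)
size-2^1 implicants → -110  0-10  001-  100-
Unchecked terms (primes): -110, 0-10, 001-, 100-
Minterm coverage:
  m2 ⊆ 0-10,001-
  m3 ⊆ 001- [E]
  m6 ⊆ -110,0-10
  m8 ⊆ 100- [E]
  m14 ⊆ -110 [E]
E = {-110, 001-, 100-}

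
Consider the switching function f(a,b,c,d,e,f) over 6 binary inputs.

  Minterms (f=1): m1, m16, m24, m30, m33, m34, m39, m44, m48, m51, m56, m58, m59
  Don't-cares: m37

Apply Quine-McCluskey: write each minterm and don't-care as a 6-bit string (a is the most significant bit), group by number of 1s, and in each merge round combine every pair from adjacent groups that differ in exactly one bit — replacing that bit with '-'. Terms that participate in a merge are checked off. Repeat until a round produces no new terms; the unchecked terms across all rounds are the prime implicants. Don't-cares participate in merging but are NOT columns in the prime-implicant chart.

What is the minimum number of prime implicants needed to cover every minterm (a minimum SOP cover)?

8

Round 0: 000001✓ 010000✓ 011000✓ 011110 100001✓ 100010 100101✓ 100111✓ 101100 110000✓ 110011✓ 111000✓ 111010✓ 111011✓
Round 1: -00001 -10000✓ -11000✓ 01-000✓ 100-01 1001-1 11-000✓ 11-011 1110-0 11101-
Round 2: -1-000
PIs = {-00001, -1-000, 011110, 100-01, 100010, 1001-1, 101100, 11-011, 1110-0, 11101-}
Coverage chart:
  m1: -00001 ←essential
  m16: -1-000 ←essential
  m24: -1-000 ←essential
  m30: 011110 ←essential
  m33: -00001,100-01
  m34: 100010 ←essential
  m39: 1001-1 ←essential
  m44: 101100 ←essential
  m48: -1-000 ←essential
  m51: 11-011 ←essential
  m56: -1-000,1110-0
  m58: 1110-0,11101-
  m59: 11-011,11101-
Essential: -00001, -1-000, 011110, 100010, 1001-1, 101100, 11-011
Petrick residual → 1110-0
Min cover (8 terms): b'c'd'e'f + bd'e'f' + a'bcdef' + ab'c'd'ef' + ab'c'df + ab'cde'f' + abd'ef + abcd'f'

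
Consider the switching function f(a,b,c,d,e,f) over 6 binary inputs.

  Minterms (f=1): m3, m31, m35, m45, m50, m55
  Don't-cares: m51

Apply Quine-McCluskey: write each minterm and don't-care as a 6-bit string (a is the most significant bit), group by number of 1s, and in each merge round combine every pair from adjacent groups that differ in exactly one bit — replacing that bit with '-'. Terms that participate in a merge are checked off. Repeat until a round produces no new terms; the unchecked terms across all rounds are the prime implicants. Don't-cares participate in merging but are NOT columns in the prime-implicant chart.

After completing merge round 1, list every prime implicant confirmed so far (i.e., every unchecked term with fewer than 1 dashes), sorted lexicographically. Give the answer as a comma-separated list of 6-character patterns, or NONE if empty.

011111, 101101

[col 0] 000011*, 011111, 100011*, 101101, 110010*, 110011*, 110111*
[col 1] -00011, 1-0011, 110-11, 11001-
Prime implicants: -00011, 011111, 1-0011, 101101, 110-11, 11001-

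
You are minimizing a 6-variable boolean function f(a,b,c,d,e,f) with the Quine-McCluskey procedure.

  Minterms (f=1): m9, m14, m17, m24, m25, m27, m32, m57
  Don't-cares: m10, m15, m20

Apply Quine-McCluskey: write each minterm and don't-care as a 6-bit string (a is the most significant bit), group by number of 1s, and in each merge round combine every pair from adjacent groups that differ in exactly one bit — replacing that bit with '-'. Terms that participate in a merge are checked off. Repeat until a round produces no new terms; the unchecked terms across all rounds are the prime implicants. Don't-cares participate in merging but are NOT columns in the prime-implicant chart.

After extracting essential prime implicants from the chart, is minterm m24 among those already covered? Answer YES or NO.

Round 0: 001001✓ 001010✓ 001110✓ 001111✓ 010001✓ 010100 011000✓ 011001✓ 011011✓ 100000 111001✓
Round 1: -11001 0-1001 001-10 00111- 01-001 0110-1 01100-
PIs = {-11001, 0-1001, 001-10, 00111-, 01-001, 010100, 0110-1, 01100-, 100000}
Coverage chart:
  m9: 0-1001 ←essential
  m14: 001-10,00111-
  m17: 01-001 ←essential
  m24: 01100- ←essential
  m25: -11001,0-1001,01-001,0110-1,01100-
  m27: 0110-1 ←essential
  m32: 100000 ←essential
  m57: -11001 ←essential
Essential: -11001, 0-1001, 01-001, 0110-1, 01100-, 100000

YES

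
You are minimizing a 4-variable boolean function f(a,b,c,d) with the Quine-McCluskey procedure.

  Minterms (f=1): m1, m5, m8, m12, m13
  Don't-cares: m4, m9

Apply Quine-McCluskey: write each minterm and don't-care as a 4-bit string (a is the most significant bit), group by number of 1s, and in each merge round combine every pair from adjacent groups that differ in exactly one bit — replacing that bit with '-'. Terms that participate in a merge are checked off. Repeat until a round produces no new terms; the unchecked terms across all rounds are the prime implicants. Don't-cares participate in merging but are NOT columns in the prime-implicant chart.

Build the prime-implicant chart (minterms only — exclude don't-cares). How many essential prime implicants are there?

size-2^0 implicants → 0001(✓)  0100(✓)  0101(✓)  1000(✓)  1001(✓)  1100(✓)  1101(✓)
size-2^1 implicants → -001(✓)  -100(✓)  -101(✓)  0-01(✓)  010-(✓)  1-00(✓)  1-01(✓)  100-(✓)  110-(✓)
size-2^2 implicants → --01  -10-  1-0-
Unchecked terms (primes): --01, -10-, 1-0-
Minterm coverage:
  m1 ⊆ --01 [E]
  m5 ⊆ --01,-10-
  m8 ⊆ 1-0- [E]
  m12 ⊆ -10-,1-0-
  m13 ⊆ --01,-10-,1-0-
E = {--01, 1-0-}

2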